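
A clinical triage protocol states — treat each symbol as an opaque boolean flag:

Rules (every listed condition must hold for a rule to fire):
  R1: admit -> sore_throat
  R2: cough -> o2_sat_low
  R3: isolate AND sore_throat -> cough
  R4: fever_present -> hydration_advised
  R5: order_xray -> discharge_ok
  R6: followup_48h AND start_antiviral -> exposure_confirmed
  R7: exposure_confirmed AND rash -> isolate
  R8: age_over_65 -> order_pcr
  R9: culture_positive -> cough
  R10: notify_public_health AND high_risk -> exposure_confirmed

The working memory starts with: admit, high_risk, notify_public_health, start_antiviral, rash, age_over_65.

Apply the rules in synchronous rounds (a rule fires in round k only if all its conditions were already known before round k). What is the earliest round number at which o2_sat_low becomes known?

Round 1 fires R1, R8, R10, giving sore_throat, order_pcr, exposure_confirmed.
Round 2 fires R7, giving isolate.
Round 3 fires R3, giving cough.
Round 4 fires R2, giving o2_sat_low.
o2_sat_low first appears in round 4.

4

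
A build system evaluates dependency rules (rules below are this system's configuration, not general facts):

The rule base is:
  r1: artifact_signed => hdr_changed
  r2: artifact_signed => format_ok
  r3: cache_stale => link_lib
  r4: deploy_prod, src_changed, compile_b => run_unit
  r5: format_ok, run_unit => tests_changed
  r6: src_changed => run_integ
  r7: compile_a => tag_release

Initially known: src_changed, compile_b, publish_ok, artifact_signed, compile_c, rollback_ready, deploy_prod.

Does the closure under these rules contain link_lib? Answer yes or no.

no

Round 1: r1 [artifact_signed => hdr_changed]; r2 [artifact_signed => format_ok]; r4 [deploy_prod, src_changed, compile_b => run_unit]; r6 [src_changed => run_integ]. New: hdr_changed, format_ok, run_unit, run_integ.
Round 2: r5 [format_ok, run_unit => tests_changed]. New: tests_changed.
Fixed point reached. link_lib is concluded only by r3; r3 needs cache_stale (never derived).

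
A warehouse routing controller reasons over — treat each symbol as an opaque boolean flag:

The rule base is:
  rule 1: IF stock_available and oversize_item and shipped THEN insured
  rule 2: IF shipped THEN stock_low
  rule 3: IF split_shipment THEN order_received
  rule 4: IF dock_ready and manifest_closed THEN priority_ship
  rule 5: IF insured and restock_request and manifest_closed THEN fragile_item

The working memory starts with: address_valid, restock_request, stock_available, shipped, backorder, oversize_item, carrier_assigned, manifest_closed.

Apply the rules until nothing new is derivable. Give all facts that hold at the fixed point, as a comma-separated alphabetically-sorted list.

address_valid, backorder, carrier_assigned, fragile_item, insured, manifest_closed, oversize_item, restock_request, shipped, stock_available, stock_low

Round 1: rule 1 [IF stock_available and oversize_item and shipped THEN insured]; rule 2 [IF shipped THEN stock_low]. New: insured, stock_low.
Round 2: rule 5 [IF insured and restock_request and manifest_closed THEN fragile_item]. New: fragile_item.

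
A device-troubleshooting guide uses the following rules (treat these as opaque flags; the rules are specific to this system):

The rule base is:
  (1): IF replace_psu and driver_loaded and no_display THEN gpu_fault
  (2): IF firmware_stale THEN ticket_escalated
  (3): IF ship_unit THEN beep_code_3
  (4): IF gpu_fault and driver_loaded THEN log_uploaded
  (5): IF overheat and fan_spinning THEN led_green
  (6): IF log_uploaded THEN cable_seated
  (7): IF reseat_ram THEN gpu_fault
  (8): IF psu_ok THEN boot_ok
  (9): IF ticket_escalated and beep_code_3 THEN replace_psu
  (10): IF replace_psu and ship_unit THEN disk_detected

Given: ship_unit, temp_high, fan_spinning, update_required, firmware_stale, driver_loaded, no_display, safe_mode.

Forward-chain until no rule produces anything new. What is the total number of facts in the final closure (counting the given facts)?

15

Round 1 — (2), (3), derive ticket_escalated, beep_code_3.
Round 2 — (9), derive replace_psu.
Round 3 — (1), (10), derive gpu_fault, disk_detected.
Round 4 — (4), derive log_uploaded.
Round 5 — (6), derive cable_seated.
Closure: {beep_code_3, cable_seated, disk_detected, driver_loaded, fan_spinning, firmware_stale, gpu_fault, log_uploaded, no_display, replace_psu, safe_mode, ship_unit, temp_high, ticket_escalated, update_required} — 15 facts.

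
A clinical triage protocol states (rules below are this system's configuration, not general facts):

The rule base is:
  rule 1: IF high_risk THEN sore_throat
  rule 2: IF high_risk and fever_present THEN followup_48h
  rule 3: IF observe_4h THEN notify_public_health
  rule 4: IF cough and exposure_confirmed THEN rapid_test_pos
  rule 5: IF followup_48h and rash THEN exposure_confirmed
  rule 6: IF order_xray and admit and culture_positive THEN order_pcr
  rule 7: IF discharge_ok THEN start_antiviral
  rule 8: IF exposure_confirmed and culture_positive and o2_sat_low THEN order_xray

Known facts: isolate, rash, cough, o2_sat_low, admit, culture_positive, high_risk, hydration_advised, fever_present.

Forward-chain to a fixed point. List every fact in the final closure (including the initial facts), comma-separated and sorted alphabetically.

Round 1: rule 1 [IF high_risk THEN sore_throat]; rule 2 [IF high_risk and fever_present THEN followup_48h]. Adds sore_throat, followup_48h.
Round 2: rule 5 [IF followup_48h and rash THEN exposure_confirmed]. Adds exposure_confirmed.
Round 3: rule 4 [IF cough and exposure_confirmed THEN rapid_test_pos]; rule 8 [IF exposure_confirmed and culture_positive and o2_sat_low THEN order_xray]. Adds rapid_test_pos, order_xray.
Round 4: rule 6 [IF order_xray and admit and culture_positive THEN order_pcr]. Adds order_pcr.

admit, cough, culture_positive, exposure_confirmed, fever_present, followup_48h, high_risk, hydration_advised, isolate, o2_sat_low, order_pcr, order_xray, rapid_test_pos, rash, sore_throat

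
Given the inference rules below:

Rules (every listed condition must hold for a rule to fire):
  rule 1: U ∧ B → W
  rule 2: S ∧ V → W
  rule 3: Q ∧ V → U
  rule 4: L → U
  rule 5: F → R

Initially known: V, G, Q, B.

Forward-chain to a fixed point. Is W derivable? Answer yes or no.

[1] rule 3 [Q ∧ V → U]. ⇒ new: U.
[2] rule 1 [U ∧ B → W]. ⇒ new: W.
W appears in round 2, so it is derivable.

yes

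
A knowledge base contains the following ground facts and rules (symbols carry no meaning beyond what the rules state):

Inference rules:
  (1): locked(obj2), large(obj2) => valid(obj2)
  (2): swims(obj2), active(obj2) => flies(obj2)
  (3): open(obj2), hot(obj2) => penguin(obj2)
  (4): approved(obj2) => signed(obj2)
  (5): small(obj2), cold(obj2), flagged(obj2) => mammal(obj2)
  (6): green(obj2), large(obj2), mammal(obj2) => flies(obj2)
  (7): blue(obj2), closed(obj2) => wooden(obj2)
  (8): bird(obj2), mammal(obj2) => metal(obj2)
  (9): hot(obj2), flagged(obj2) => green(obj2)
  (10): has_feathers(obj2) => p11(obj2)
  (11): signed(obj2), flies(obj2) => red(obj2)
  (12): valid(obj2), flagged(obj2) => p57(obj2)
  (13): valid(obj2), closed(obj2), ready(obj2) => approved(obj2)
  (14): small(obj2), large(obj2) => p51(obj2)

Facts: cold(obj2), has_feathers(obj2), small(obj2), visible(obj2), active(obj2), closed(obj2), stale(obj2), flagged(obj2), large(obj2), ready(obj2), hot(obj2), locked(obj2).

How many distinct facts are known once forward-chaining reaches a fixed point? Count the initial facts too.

[1] (1) [locked(obj2), large(obj2) => valid(obj2)]; (5) [small(obj2), cold(obj2), flagged(obj2) => mammal(obj2)]; (9) [hot(obj2), flagged(obj2) => green(obj2)]; (10) [has_feathers(obj2) => p11(obj2)]; (14) [small(obj2), large(obj2) => p51(obj2)]. ⇒ new: valid(obj2), mammal(obj2), green(obj2), p11(obj2), p51(obj2).
[2] (6) [green(obj2), large(obj2), mammal(obj2) => flies(obj2)]; (12) [valid(obj2), flagged(obj2) => p57(obj2)]; (13) [valid(obj2), closed(obj2), ready(obj2) => approved(obj2)]. ⇒ new: flies(obj2), p57(obj2), approved(obj2).
[3] (4) [approved(obj2) => signed(obj2)]. ⇒ new: signed(obj2).
[4] (11) [signed(obj2), flies(obj2) => red(obj2)]. ⇒ new: red(obj2).
Closure: {active(obj2), approved(obj2), closed(obj2), cold(obj2), flagged(obj2), flies(obj2), green(obj2), has_feathers(obj2), hot(obj2), large(obj2), locked(obj2), mammal(obj2), p11(obj2), p51(obj2), p57(obj2), ready(obj2), red(obj2), signed(obj2), small(obj2), stale(obj2), valid(obj2), visible(obj2)} — 22 facts.

22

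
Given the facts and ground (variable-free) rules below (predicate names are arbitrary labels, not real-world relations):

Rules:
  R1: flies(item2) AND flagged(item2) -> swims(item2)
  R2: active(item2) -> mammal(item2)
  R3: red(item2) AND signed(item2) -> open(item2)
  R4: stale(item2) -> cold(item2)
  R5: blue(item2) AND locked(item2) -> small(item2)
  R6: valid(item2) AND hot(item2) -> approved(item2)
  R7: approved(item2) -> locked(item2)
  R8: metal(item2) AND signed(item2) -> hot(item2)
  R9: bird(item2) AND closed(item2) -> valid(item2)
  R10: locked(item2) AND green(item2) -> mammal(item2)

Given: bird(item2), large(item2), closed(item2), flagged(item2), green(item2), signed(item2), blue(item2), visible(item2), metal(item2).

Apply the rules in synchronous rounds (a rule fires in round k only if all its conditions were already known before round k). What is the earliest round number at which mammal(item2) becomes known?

4

Round 1 fires R8, R9, giving hot(item2), valid(item2).
Round 2 fires R6, giving approved(item2).
Round 3 fires R7, giving locked(item2).
Round 4 fires R5, R10, giving small(item2), mammal(item2).
mammal(item2) first appears in round 4.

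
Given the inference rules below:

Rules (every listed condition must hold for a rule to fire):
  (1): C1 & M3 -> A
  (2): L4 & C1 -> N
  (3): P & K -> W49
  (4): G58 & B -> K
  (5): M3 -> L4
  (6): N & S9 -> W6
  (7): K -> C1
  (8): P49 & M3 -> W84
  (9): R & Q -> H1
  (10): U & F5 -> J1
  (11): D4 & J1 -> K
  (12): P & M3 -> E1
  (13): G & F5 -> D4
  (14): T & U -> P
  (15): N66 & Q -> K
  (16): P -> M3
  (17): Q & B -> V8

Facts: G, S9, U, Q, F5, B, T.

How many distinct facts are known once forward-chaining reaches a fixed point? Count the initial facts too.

[1] (10) [U & F5 -> J1]; (13) [G & F5 -> D4]; (14) [T & U -> P]; (17) [Q & B -> V8]. ⇒ new: J1, D4, P, V8.
[2] (11) [D4 & J1 -> K]; (16) [P -> M3]. ⇒ new: K, M3.
[3] (3) [P & K -> W49]; (5) [M3 -> L4]; (7) [K -> C1]; (12) [P & M3 -> E1]. ⇒ new: W49, L4, C1, E1.
[4] (1) [C1 & M3 -> A]; (2) [L4 & C1 -> N]. ⇒ new: A, N.
[5] (6) [N & S9 -> W6]. ⇒ new: W6.
Closure: {A, B, C1, D4, E1, F5, G, J1, K, L4, M3, N, P, Q, S9, T, U, V8, W49, W6} — 20 facts.

20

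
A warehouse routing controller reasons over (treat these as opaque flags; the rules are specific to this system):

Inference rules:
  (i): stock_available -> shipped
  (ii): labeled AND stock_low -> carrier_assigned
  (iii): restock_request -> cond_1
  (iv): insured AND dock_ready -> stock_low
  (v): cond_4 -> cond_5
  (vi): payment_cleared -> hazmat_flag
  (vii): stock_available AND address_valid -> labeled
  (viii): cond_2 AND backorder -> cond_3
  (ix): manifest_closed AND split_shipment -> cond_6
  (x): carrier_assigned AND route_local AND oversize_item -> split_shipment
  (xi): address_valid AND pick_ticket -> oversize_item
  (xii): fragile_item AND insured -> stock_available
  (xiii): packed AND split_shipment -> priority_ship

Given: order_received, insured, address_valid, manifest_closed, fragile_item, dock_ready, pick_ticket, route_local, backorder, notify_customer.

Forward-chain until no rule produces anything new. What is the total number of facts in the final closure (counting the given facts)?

18

[1] (iv) [insured AND dock_ready -> stock_low]; (xi) [address_valid AND pick_ticket -> oversize_item]; (xii) [fragile_item AND insured -> stock_available]. ⇒ new: stock_low, oversize_item, stock_available.
[2] (i) [stock_available -> shipped]; (vii) [stock_available AND address_valid -> labeled]. ⇒ new: shipped, labeled.
[3] (ii) [labeled AND stock_low -> carrier_assigned]. ⇒ new: carrier_assigned.
[4] (x) [carrier_assigned AND route_local AND oversize_item -> split_shipment]. ⇒ new: split_shipment.
[5] (ix) [manifest_closed AND split_shipment -> cond_6]. ⇒ new: cond_6.
Closure: {address_valid, backorder, carrier_assigned, cond_6, dock_ready, fragile_item, insured, labeled, manifest_closed, notify_customer, order_received, oversize_item, pick_ticket, route_local, shipped, split_shipment, stock_available, stock_low} — 18 facts.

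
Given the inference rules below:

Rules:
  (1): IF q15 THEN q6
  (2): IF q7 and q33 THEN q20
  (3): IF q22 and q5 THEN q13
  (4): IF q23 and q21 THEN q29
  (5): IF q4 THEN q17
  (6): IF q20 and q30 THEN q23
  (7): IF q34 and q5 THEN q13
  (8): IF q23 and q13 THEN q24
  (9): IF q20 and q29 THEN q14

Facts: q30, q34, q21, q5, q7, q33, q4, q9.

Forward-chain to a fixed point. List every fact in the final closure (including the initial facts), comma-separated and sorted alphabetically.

q13, q14, q17, q20, q21, q23, q24, q29, q30, q33, q34, q4, q5, q7, q9

Round 1: (2) [IF q7 and q33 THEN q20]; (5) [IF q4 THEN q17]; (7) [IF q34 and q5 THEN q13]. Adds q20, q17, q13.
Round 2: (6) [IF q20 and q30 THEN q23]. Adds q23.
Round 3: (4) [IF q23 and q21 THEN q29]; (8) [IF q23 and q13 THEN q24]. Adds q29, q24.
Round 4: (9) [IF q20 and q29 THEN q14]. Adds q14.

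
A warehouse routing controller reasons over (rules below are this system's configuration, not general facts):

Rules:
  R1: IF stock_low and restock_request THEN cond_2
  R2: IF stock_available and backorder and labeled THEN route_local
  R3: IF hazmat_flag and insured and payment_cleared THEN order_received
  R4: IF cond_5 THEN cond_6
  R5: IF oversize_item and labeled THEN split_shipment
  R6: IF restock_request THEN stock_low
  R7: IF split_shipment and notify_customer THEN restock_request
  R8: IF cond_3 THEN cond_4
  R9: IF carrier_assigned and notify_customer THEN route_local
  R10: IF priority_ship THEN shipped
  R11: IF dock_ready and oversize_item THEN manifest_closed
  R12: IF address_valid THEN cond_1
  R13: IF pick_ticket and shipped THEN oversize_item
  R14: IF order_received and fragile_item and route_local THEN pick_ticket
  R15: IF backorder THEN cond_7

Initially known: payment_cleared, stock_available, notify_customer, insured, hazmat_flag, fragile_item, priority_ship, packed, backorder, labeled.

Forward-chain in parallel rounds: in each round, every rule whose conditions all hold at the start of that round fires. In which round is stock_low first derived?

Round 1 fires R2, R3, R10, R15, giving route_local, order_received, shipped, cond_7.
Round 2 fires R14, giving pick_ticket.
Round 3 fires R13, giving oversize_item.
Round 4 fires R5, giving split_shipment.
Round 5 fires R7, giving restock_request.
Round 6 fires R6, giving stock_low.
stock_low first appears in round 6.

6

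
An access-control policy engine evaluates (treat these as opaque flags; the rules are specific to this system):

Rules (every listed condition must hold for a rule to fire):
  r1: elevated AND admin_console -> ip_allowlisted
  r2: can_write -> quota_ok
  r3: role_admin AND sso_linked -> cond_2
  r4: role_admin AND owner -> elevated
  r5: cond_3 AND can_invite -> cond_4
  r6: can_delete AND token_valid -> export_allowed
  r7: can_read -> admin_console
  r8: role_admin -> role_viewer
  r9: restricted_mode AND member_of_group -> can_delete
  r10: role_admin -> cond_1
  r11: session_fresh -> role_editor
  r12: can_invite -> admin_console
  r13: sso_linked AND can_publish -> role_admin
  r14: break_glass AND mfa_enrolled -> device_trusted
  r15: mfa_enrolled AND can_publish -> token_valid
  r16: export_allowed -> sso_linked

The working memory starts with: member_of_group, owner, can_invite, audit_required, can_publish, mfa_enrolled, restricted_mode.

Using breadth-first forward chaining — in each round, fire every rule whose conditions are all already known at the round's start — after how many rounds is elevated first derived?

Round 1: r9 [restricted_mode AND member_of_group -> can_delete]; r12 [can_invite -> admin_console]; r15 [mfa_enrolled AND can_publish -> token_valid]. New: can_delete, admin_console, token_valid.
Round 2: r6 [can_delete AND token_valid -> export_allowed]. New: export_allowed.
Round 3: r16 [export_allowed -> sso_linked]. New: sso_linked.
Round 4: r13 [sso_linked AND can_publish -> role_admin]. New: role_admin.
Round 5: r3 [role_admin AND sso_linked -> cond_2]; r4 [role_admin AND owner -> elevated]; r8 [role_admin -> role_viewer]; r10 [role_admin -> cond_1]. New: cond_2, elevated, role_viewer, cond_1.
elevated first appears in round 5.

5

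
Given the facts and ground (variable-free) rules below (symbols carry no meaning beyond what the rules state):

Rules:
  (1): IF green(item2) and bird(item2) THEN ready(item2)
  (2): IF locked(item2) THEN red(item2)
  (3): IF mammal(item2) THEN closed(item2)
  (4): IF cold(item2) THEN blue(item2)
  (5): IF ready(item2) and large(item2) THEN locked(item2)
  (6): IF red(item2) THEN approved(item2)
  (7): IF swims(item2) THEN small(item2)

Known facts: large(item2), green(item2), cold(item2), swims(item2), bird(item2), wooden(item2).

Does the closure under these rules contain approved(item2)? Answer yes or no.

Round 1 — (1), (4), (7), derive ready(item2), blue(item2), small(item2).
Round 2 — (5), derive locked(item2).
Round 3 — (2), derive red(item2).
Round 4 — (6), derive approved(item2).
approved(item2) appears in round 4, so it is derivable.

yes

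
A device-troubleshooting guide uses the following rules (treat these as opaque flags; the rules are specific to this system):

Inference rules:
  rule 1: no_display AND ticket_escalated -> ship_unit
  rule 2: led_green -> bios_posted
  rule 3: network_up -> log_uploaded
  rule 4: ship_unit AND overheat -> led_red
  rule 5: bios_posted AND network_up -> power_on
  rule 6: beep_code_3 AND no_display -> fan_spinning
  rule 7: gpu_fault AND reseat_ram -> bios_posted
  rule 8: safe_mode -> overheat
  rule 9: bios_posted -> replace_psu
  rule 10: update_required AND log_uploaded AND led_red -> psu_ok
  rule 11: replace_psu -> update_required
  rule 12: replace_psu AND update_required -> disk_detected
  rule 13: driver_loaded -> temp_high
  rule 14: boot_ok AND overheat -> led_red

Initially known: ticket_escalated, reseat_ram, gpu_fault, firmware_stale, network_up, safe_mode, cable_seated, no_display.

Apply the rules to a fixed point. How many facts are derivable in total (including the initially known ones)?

Round 1: rule 1 [no_display AND ticket_escalated -> ship_unit]; rule 3 [network_up -> log_uploaded]; rule 7 [gpu_fault AND reseat_ram -> bios_posted]; rule 8 [safe_mode -> overheat]. Adds ship_unit, log_uploaded, bios_posted, overheat.
Round 2: rule 4 [ship_unit AND overheat -> led_red]; rule 5 [bios_posted AND network_up -> power_on]; rule 9 [bios_posted -> replace_psu]. Adds led_red, power_on, replace_psu.
Round 3: rule 11 [replace_psu -> update_required]. Adds update_required.
Round 4: rule 10 [update_required AND log_uploaded AND led_red -> psu_ok]; rule 12 [replace_psu AND update_required -> disk_detected]. Adds psu_ok, disk_detected.
Closure: {bios_posted, cable_seated, disk_detected, firmware_stale, gpu_fault, led_red, log_uploaded, network_up, no_display, overheat, power_on, psu_ok, replace_psu, reseat_ram, safe_mode, ship_unit, ticket_escalated, update_required} — 18 facts.

18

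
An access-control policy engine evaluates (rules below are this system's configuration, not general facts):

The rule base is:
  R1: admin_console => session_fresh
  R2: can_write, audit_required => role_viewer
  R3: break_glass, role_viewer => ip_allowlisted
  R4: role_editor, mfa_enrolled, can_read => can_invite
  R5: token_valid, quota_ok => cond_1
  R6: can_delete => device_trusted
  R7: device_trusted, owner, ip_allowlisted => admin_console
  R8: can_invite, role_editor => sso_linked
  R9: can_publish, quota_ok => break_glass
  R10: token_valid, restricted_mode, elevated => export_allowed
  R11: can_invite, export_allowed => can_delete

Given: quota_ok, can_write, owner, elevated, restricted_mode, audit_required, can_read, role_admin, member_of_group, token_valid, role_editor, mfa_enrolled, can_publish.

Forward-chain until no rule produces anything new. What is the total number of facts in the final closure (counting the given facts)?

Round 1 fires R2, R4, R5, R9, R10, giving role_viewer, can_invite, cond_1, break_glass, export_allowed.
Round 2 fires R3, R8, R11, giving ip_allowlisted, sso_linked, can_delete.
Round 3 fires R6, giving device_trusted.
Round 4 fires R7, giving admin_console.
Round 5 fires R1, giving session_fresh.
Closure: {admin_console, audit_required, break_glass, can_delete, can_invite, can_publish, can_read, can_write, cond_1, device_trusted, elevated, export_allowed, ip_allowlisted, member_of_group, mfa_enrolled, owner, quota_ok, restricted_mode, role_admin, role_editor, role_viewer, session_fresh, sso_linked, token_valid} — 24 facts.

24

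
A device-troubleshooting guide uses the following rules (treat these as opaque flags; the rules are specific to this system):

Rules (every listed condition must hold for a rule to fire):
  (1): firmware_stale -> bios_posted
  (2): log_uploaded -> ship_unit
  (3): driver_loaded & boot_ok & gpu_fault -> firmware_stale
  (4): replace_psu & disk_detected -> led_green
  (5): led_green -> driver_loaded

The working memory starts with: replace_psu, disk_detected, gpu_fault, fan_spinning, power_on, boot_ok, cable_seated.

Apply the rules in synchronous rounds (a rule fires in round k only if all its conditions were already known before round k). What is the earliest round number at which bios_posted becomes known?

4

Round 1: (4) [replace_psu & disk_detected -> led_green]. New: led_green.
Round 2: (5) [led_green -> driver_loaded]. New: driver_loaded.
Round 3: (3) [driver_loaded & boot_ok & gpu_fault -> firmware_stale]. New: firmware_stale.
Round 4: (1) [firmware_stale -> bios_posted]. New: bios_posted.
bios_posted first appears in round 4.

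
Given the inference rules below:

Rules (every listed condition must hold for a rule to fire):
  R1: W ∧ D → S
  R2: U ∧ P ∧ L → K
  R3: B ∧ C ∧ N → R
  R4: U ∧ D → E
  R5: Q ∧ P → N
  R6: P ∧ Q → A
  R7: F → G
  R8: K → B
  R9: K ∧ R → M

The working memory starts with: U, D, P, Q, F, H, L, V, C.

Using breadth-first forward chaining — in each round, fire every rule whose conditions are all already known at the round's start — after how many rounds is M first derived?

4

Round 1: R2 [U ∧ P ∧ L → K]; R4 [U ∧ D → E]; R5 [Q ∧ P → N]; R6 [P ∧ Q → A]; R7 [F → G]. Adds K, E, N, A, G.
Round 2: R8 [K → B]. Adds B.
Round 3: R3 [B ∧ C ∧ N → R]. Adds R.
Round 4: R9 [K ∧ R → M]. Adds M.
M first appears in round 4.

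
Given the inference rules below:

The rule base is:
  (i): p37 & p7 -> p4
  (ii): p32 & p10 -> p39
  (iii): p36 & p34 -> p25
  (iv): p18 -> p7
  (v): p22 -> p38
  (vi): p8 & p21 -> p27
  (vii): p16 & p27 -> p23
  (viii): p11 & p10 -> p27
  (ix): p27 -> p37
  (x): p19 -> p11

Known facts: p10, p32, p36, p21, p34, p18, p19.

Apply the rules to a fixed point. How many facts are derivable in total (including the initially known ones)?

14

Round 1: (ii) [p32 & p10 -> p39]; (iii) [p36 & p34 -> p25]; (iv) [p18 -> p7]; (x) [p19 -> p11]. Adds p39, p25, p7, p11.
Round 2: (viii) [p11 & p10 -> p27]. Adds p27.
Round 3: (ix) [p27 -> p37]. Adds p37.
Round 4: (i) [p37 & p7 -> p4]. Adds p4.
Closure: {p10, p11, p18, p19, p21, p25, p27, p32, p34, p36, p37, p39, p4, p7} — 14 facts.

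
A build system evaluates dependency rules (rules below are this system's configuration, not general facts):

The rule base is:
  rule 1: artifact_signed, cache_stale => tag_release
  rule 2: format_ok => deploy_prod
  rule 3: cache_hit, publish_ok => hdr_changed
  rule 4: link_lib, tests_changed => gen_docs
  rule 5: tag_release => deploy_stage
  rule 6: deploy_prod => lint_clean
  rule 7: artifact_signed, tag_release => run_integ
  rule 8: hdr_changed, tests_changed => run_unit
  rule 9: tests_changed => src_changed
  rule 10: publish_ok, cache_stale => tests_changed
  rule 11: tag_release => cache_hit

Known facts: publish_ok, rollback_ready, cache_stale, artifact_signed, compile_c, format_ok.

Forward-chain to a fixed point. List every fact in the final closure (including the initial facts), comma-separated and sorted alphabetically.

artifact_signed, cache_hit, cache_stale, compile_c, deploy_prod, deploy_stage, format_ok, hdr_changed, lint_clean, publish_ok, rollback_ready, run_integ, run_unit, src_changed, tag_release, tests_changed

Round 1 — rule 1, rule 2, rule 10, derive tag_release, deploy_prod, tests_changed.
Round 2 — rule 5, rule 6, rule 7, rule 9, rule 11, derive deploy_stage, lint_clean, run_integ, src_changed, cache_hit.
Round 3 — rule 3, derive hdr_changed.
Round 4 — rule 8, derive run_unit.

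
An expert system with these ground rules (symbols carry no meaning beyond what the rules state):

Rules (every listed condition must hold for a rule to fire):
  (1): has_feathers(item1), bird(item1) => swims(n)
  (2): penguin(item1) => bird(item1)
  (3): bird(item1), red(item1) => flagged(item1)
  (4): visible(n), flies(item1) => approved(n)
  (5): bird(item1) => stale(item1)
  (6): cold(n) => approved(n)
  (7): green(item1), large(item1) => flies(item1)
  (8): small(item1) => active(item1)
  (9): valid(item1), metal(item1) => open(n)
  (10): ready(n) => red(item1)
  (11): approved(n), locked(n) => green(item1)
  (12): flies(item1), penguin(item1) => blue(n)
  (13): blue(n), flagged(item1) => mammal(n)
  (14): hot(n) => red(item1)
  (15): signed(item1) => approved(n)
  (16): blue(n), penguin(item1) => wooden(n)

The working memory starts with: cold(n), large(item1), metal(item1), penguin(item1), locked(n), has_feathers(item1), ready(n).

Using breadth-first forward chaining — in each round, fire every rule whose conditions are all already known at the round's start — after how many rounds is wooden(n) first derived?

5

[1] (2) [penguin(item1) => bird(item1)]; (6) [cold(n) => approved(n)]; (10) [ready(n) => red(item1)]. ⇒ new: bird(item1), approved(n), red(item1).
[2] (1) [has_feathers(item1), bird(item1) => swims(n)]; (3) [bird(item1), red(item1) => flagged(item1)]; (5) [bird(item1) => stale(item1)]; (11) [approved(n), locked(n) => green(item1)]. ⇒ new: swims(n), flagged(item1), stale(item1), green(item1).
[3] (7) [green(item1), large(item1) => flies(item1)]. ⇒ new: flies(item1).
[4] (12) [flies(item1), penguin(item1) => blue(n)]. ⇒ new: blue(n).
[5] (13) [blue(n), flagged(item1) => mammal(n)]; (16) [blue(n), penguin(item1) => wooden(n)]. ⇒ new: mammal(n), wooden(n).
wooden(n) first appears in round 5.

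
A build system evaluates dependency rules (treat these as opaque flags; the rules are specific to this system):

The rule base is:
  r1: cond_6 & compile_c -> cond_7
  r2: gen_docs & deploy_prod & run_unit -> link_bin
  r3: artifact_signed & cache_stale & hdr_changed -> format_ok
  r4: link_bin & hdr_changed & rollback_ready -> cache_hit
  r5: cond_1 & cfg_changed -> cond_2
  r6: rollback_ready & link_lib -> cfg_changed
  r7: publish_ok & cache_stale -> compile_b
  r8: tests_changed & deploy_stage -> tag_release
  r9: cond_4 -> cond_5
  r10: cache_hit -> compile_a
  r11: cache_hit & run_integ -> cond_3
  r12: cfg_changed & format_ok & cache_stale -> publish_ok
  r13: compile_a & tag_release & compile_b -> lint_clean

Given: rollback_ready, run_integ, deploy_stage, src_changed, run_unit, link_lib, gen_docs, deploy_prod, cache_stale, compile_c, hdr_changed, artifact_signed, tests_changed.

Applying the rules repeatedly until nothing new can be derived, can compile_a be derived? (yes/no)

Round 1: r2 [gen_docs & deploy_prod & run_unit -> link_bin]; r3 [artifact_signed & cache_stale & hdr_changed -> format_ok]; r6 [rollback_ready & link_lib -> cfg_changed]; r8 [tests_changed & deploy_stage -> tag_release]. Adds link_bin, format_ok, cfg_changed, tag_release.
Round 2: r4 [link_bin & hdr_changed & rollback_ready -> cache_hit]; r12 [cfg_changed & format_ok & cache_stale -> publish_ok]. Adds cache_hit, publish_ok.
Round 3: r7 [publish_ok & cache_stale -> compile_b]; r10 [cache_hit -> compile_a]; r11 [cache_hit & run_integ -> cond_3]. Adds compile_b, compile_a, cond_3.
Round 4: r13 [compile_a & tag_release & compile_b -> lint_clean]. Adds lint_clean.
compile_a appears in round 3, so it is derivable.

yes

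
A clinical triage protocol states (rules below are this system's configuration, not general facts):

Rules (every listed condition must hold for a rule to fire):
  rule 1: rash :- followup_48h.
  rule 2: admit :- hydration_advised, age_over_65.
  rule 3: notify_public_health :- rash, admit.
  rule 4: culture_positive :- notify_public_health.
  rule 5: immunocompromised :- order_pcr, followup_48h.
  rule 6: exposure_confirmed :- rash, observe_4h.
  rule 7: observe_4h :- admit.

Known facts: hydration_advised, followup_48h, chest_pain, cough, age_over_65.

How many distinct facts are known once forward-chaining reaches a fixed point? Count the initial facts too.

Round 1: rule 1 [rash :- followup_48h.]; rule 2 [admit :- hydration_advised, age_over_65.]. New: rash, admit.
Round 2: rule 3 [notify_public_health :- rash, admit.]; rule 7 [observe_4h :- admit.]. New: notify_public_health, observe_4h.
Round 3: rule 4 [culture_positive :- notify_public_health.]; rule 6 [exposure_confirmed :- rash, observe_4h.]. New: culture_positive, exposure_confirmed.
Closure: {admit, age_over_65, chest_pain, cough, culture_positive, exposure_confirmed, followup_48h, hydration_advised, notify_public_health, observe_4h, rash} — 11 facts.

11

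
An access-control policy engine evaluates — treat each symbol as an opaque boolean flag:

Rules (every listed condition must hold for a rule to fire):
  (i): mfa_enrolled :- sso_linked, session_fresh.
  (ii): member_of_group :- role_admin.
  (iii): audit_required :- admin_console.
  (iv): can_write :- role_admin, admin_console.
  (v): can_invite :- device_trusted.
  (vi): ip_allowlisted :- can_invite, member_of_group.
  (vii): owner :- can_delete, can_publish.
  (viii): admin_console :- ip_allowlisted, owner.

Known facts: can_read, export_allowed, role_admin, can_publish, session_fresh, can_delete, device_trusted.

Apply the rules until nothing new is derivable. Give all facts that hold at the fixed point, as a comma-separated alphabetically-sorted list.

Round 1 — (ii), (v), (vii), derive member_of_group, can_invite, owner.
Round 2 — (vi), derive ip_allowlisted.
Round 3 — (viii), derive admin_console.
Round 4 — (iii), (iv), derive audit_required, can_write.

admin_console, audit_required, can_delete, can_invite, can_publish, can_read, can_write, device_trusted, export_allowed, ip_allowlisted, member_of_group, owner, role_admin, session_fresh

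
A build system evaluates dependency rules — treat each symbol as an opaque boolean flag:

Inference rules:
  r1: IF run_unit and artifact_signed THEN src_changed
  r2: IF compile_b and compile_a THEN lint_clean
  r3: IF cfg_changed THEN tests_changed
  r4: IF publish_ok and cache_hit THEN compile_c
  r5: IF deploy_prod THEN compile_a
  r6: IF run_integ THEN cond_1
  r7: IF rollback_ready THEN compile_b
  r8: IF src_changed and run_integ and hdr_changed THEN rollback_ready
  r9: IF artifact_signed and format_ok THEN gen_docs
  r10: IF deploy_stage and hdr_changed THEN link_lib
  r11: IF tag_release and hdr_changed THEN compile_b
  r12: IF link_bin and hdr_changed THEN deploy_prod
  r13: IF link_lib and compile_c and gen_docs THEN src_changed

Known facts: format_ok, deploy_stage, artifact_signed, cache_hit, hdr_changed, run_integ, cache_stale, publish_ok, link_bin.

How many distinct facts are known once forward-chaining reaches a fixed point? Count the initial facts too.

19

Round 1 — r4, r6, r9, r10, r12, derive compile_c, cond_1, gen_docs, link_lib, deploy_prod.
Round 2 — r5, r13, derive compile_a, src_changed.
Round 3 — r8, derive rollback_ready.
Round 4 — r7, derive compile_b.
Round 5 — r2, derive lint_clean.
Closure: {artifact_signed, cache_hit, cache_stale, compile_a, compile_b, compile_c, cond_1, deploy_prod, deploy_stage, format_ok, gen_docs, hdr_changed, link_bin, link_lib, lint_clean, publish_ok, rollback_ready, run_integ, src_changed} — 19 facts.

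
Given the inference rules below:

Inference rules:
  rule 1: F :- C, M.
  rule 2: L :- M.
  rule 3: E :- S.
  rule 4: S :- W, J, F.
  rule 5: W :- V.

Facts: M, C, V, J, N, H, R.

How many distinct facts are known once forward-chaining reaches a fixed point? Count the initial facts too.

12

Round 1: rule 1 [F :- C, M.]; rule 2 [L :- M.]; rule 5 [W :- V.]. Adds F, L, W.
Round 2: rule 4 [S :- W, J, F.]. Adds S.
Round 3: rule 3 [E :- S.]. Adds E.
Closure: {C, E, F, H, J, L, M, N, R, S, V, W} — 12 facts.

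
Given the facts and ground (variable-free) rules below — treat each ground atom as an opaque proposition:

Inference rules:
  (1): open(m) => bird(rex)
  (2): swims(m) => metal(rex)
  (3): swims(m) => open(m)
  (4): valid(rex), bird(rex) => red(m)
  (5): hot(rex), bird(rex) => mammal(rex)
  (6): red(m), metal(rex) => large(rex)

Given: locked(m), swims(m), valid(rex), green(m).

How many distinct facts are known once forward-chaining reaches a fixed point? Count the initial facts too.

Round 1: (2) [swims(m) => metal(rex)]; (3) [swims(m) => open(m)]. Adds metal(rex), open(m).
Round 2: (1) [open(m) => bird(rex)]. Adds bird(rex).
Round 3: (4) [valid(rex), bird(rex) => red(m)]. Adds red(m).
Round 4: (6) [red(m), metal(rex) => large(rex)]. Adds large(rex).
Closure: {bird(rex), green(m), large(rex), locked(m), metal(rex), open(m), red(m), swims(m), valid(rex)} — 9 facts.

9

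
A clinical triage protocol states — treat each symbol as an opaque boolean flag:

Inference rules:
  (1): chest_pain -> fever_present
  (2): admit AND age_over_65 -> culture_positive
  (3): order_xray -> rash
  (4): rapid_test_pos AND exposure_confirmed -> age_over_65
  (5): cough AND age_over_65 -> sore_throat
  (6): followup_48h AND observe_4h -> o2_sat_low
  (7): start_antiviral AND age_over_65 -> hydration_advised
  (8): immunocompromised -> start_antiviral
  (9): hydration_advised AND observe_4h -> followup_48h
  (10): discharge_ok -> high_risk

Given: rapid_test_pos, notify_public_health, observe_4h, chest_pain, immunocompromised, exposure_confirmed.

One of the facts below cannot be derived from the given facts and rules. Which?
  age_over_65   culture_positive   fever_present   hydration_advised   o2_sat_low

culture_positive

Round 1: (1) [chest_pain -> fever_present]; (4) [rapid_test_pos AND exposure_confirmed -> age_over_65]; (8) [immunocompromised -> start_antiviral]. Adds fever_present, age_over_65, start_antiviral.
Round 2: (7) [start_antiviral AND age_over_65 -> hydration_advised]. Adds hydration_advised.
Round 3: (9) [hydration_advised AND observe_4h -> followup_48h]. Adds followup_48h.
Round 4: (6) [followup_48h AND observe_4h -> o2_sat_low]. Adds o2_sat_low.
Derived: fever_present (round 1), o2_sat_low (round 4), hydration_advised (round 2), age_over_65 (round 1). culture_positive never appears in any round.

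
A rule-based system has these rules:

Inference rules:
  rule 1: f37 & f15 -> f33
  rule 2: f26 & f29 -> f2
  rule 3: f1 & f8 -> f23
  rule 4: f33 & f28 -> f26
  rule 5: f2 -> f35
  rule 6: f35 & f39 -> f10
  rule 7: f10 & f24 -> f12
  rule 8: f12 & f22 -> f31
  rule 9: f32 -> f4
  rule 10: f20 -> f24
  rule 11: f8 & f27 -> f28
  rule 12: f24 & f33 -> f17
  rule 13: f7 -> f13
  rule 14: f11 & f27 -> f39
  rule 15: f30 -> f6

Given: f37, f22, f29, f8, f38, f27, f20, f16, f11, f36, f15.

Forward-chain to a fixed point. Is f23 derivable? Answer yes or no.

[1] rule 1 [f37 & f15 -> f33]; rule 10 [f20 -> f24]; rule 11 [f8 & f27 -> f28]; rule 14 [f11 & f27 -> f39]. ⇒ new: f33, f24, f28, f39.
[2] rule 4 [f33 & f28 -> f26]; rule 12 [f24 & f33 -> f17]. ⇒ new: f26, f17.
[3] rule 2 [f26 & f29 -> f2]. ⇒ new: f2.
[4] rule 5 [f2 -> f35]. ⇒ new: f35.
[5] rule 6 [f35 & f39 -> f10]. ⇒ new: f10.
[6] rule 7 [f10 & f24 -> f12]. ⇒ new: f12.
[7] rule 8 [f12 & f22 -> f31]. ⇒ new: f31.
Fixed point reached. f23 is concluded only by rule 3; rule 3 needs f1 (never derived).

no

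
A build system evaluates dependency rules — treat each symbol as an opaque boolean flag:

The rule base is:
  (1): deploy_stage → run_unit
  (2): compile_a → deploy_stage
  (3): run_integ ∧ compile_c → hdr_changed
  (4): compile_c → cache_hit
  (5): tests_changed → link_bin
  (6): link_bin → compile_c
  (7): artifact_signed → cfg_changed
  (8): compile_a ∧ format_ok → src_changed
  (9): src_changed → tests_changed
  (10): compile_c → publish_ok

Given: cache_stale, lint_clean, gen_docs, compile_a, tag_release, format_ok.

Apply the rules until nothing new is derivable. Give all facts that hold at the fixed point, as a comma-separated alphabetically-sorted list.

cache_hit, cache_stale, compile_a, compile_c, deploy_stage, format_ok, gen_docs, link_bin, lint_clean, publish_ok, run_unit, src_changed, tag_release, tests_changed

Round 1 fires (2), (8), giving deploy_stage, src_changed.
Round 2 fires (1), (9), giving run_unit, tests_changed.
Round 3 fires (5), giving link_bin.
Round 4 fires (6), giving compile_c.
Round 5 fires (4), (10), giving cache_hit, publish_ok.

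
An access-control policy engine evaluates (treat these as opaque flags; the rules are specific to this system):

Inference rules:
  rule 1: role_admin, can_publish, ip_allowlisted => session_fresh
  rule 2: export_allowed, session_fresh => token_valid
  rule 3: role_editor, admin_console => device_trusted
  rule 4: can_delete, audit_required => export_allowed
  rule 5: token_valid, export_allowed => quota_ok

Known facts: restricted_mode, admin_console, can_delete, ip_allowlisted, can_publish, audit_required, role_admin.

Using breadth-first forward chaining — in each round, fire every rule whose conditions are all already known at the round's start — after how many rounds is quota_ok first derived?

3

Round 1: rule 1 [role_admin, can_publish, ip_allowlisted => session_fresh]; rule 4 [can_delete, audit_required => export_allowed]. Adds session_fresh, export_allowed.
Round 2: rule 2 [export_allowed, session_fresh => token_valid]. Adds token_valid.
Round 3: rule 5 [token_valid, export_allowed => quota_ok]. Adds quota_ok.
quota_ok first appears in round 3.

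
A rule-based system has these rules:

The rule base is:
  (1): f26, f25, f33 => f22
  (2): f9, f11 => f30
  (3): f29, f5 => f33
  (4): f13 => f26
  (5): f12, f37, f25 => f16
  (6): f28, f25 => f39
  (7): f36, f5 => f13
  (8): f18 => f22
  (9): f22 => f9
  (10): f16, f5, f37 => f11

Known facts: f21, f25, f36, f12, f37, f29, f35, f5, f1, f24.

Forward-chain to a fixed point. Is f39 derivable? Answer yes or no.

no

Round 1: (3) [f29, f5 => f33]; (5) [f12, f37, f25 => f16]; (7) [f36, f5 => f13]. Adds f33, f16, f13.
Round 2: (4) [f13 => f26]; (10) [f16, f5, f37 => f11]. Adds f26, f11.
Round 3: (1) [f26, f25, f33 => f22]. Adds f22.
Round 4: (9) [f22 => f9]. Adds f9.
Round 5: (2) [f9, f11 => f30]. Adds f30.
Fixed point reached. f39 is concluded only by (6); (6) needs f28 (never derived).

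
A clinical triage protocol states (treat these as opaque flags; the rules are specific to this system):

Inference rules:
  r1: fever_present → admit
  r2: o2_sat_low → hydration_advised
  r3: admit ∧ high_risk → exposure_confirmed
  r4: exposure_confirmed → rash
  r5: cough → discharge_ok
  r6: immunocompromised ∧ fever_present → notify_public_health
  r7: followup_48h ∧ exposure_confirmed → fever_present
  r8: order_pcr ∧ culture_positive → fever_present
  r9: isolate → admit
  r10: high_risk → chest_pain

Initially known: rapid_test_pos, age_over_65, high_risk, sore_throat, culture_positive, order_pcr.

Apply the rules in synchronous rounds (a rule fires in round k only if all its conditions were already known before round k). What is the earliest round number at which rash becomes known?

[1] r8 [order_pcr ∧ culture_positive → fever_present]; r10 [high_risk → chest_pain]. ⇒ new: fever_present, chest_pain.
[2] r1 [fever_present → admit]. ⇒ new: admit.
[3] r3 [admit ∧ high_risk → exposure_confirmed]. ⇒ new: exposure_confirmed.
[4] r4 [exposure_confirmed → rash]. ⇒ new: rash.
rash first appears in round 4.

4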